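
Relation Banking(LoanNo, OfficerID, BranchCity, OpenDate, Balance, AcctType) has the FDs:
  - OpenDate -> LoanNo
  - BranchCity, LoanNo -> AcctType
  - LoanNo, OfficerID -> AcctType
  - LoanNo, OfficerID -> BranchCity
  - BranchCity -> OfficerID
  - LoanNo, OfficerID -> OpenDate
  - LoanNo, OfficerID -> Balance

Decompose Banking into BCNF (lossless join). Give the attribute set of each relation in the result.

{AcctType, Balance, BranchCity, OpenDate}; {BranchCity, OfficerID}; {LoanNo, OpenDate}

Candidate keys of the original relation: {BranchCity, LoanNo}, {BranchCity, OpenDate}, {LoanNo, OfficerID}, {OfficerID, OpenDate}.
In {AcctType, Balance, BranchCity, LoanNo, OfficerID, OpenDate}, {OpenDate} is not a superkey ({OpenDate}⁺ restricted to this set is {LoanNo, OpenDate}), so split on OpenDate -> LoanNo into {LoanNo, OpenDate} and {AcctType, Balance, BranchCity, OfficerID, OpenDate}.
{LoanNo, OpenDate}: every determinant is a superkey — BCNF.
In {AcctType, Balance, BranchCity, OfficerID, OpenDate}, {BranchCity} is not a superkey ({BranchCity}⁺ restricted to this set is {BranchCity, OfficerID}), so split on BranchCity -> OfficerID into {BranchCity, OfficerID} and {AcctType, Balance, BranchCity, OpenDate}.
{BranchCity, OfficerID}: every determinant is a superkey — BCNF.
{AcctType, Balance, BranchCity, OpenDate}: every determinant is a superkey — BCNF.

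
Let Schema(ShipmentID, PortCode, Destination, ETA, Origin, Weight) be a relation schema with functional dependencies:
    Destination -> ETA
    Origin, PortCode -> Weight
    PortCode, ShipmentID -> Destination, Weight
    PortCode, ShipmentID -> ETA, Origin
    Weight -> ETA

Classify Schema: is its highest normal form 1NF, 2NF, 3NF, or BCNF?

2NF

Candidate key: {PortCode, ShipmentID}. Prime attributes: {PortCode, ShipmentID}.
Destination -> ETA: {Destination}⁺ = {Destination, ETA}, which is not all of the attributes, so the left side is not a superkey — BCNF is violated.
Because {ETA} is non-prime and the left side of Destination -> ETA is not a superkey, the relation is not in 3NF.
No non-prime attribute depends on a proper subset of any candidate key, so 2NF holds.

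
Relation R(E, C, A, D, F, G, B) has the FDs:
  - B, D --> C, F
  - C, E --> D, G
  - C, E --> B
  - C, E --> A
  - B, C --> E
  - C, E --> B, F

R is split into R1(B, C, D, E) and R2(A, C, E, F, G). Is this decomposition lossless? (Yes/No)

The shared attributes are {C, E} and {C, E}⁺ = {A, B, C, D, E, F, G}.
Since R1 ⊆ {A, B, C, D, E, F, G}, the intersection is a superkey of R1; the decomposition is lossless.

Yes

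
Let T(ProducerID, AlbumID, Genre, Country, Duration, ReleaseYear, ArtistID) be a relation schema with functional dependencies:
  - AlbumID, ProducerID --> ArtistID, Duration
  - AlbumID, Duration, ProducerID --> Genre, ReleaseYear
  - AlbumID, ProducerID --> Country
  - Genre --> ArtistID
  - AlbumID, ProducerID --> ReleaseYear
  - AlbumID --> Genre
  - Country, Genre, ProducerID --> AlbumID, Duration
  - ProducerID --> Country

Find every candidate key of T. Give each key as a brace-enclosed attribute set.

No FD produces {ProducerID}, so it must be in every candidate key.
{AlbumID, ProducerID} is a candidate key since {AlbumID, ProducerID}⁺ = {AlbumID, ArtistID, Country, Duration, Genre, ProducerID, ReleaseYear} covers every attribute.
{Genre, ProducerID} is a candidate key since {Genre, ProducerID}⁺ = {AlbumID, ArtistID, Country, Duration, Genre, ProducerID, ReleaseYear} covers every attribute.
Any other superkey properly contains one of these, so there are no further candidate keys.

{AlbumID, ProducerID}, {Genre, ProducerID}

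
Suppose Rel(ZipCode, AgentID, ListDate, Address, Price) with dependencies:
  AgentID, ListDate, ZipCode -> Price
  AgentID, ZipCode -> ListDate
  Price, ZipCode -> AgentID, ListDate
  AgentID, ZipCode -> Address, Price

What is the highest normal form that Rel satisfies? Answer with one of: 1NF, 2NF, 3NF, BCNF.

BCNF

Candidate keys: {AgentID, ZipCode}, {Price, ZipCode}. Prime attributes: {AgentID, Price, ZipCode}.
The left-hand side of every FD is a superkey, so BCNF is satisfied.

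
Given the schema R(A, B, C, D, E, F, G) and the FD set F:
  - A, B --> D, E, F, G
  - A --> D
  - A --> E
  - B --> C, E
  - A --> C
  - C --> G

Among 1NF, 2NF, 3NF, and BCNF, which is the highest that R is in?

Candidate key: {A, B}. Prime attributes: {A, B}.
A --> D: {A}⁺ = {A, C, D, E, G}, which is not all of the attributes, so the left side is not a superkey — BCNF is violated.
Because {D} is non-prime and the left side of A --> D is not a superkey, the relation is not in 3NF.
{A} is a proper subset of the key {A, B}, and {A}⁺ contains the non-prime attributes {C, D, E, G} — a partial dependency, so 2NF is violated.

1NF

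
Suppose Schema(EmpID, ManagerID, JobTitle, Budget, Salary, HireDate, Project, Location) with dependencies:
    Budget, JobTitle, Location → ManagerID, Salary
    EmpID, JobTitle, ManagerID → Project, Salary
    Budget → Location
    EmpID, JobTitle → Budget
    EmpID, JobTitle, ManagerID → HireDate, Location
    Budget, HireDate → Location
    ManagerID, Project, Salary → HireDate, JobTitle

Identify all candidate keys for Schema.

{EmpID, JobTitle}, {EmpID, ManagerID, Project, Salary}

No FD produces {EmpID}, so it must be in every candidate key.
{EmpID, JobTitle} is a candidate key since {EmpID, JobTitle}⁺ = {Budget, EmpID, HireDate, JobTitle, Location, ManagerID, Project, Salary} covers every attribute.
{EmpID, ManagerID, Project, Salary} is a candidate key since {EmpID, ManagerID, Project, Salary}⁺ = {Budget, EmpID, HireDate, JobTitle, Location, ManagerID, Project, Salary} covers every attribute.
Any other superkey properly contains one of these, so there are no further candidate keys.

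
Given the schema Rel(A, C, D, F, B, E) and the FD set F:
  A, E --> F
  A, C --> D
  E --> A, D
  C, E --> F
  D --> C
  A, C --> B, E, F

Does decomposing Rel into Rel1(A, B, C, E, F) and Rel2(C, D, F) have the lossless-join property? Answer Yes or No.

Common attributes: {C, F}; their closure is {C, F}.
Rel1 ⊄ {C, F} and Rel2 ⊄ {C, F}, so the split is lossy.

No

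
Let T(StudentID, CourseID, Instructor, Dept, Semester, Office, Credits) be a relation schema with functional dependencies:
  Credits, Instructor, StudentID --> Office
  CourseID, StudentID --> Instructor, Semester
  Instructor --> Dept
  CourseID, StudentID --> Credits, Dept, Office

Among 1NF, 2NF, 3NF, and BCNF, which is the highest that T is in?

Candidate key: {CourseID, StudentID}. Prime attributes: {CourseID, StudentID}.
Credits, Instructor, StudentID --> Office breaks BCNF: {Credits, Instructor, StudentID}⁺ = {Credits, Dept, Instructor, Office, StudentID}, so {Credits, Instructor, StudentID} is not a superkey.
Because {Office} is non-prime and the left side of Credits, Instructor, StudentID --> Office is not a superkey, the relation is not in 3NF.
No proper subset of a key has a non-prime attribute in its closure, so there is no partial dependency; 2NF holds.

2NF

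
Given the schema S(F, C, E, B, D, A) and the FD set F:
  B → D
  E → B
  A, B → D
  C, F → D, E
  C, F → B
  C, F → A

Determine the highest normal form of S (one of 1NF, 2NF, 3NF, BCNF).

Candidate key: {C, F}. Prime attributes: {C, F}.
B → D breaks BCNF: {B}⁺ = {B, D}, so {B} is not a superkey.
Because {D} is non-prime and the left side of B → D is not a superkey, the relation is not in 3NF.
No proper subset of a key has a non-prime attribute in its closure, so there is no partial dependency; 2NF holds.

2NF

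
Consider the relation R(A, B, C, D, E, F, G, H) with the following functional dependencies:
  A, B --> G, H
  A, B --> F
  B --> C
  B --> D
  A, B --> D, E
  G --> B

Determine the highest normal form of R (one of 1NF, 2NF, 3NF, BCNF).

1NF

Candidate keys: {A, B}, {A, G}. Prime attributes: {A, B, G}.
B --> C: {B}⁺ = {B, C, D}, which is not all of the attributes, so the left side is not a superkey — BCNF is violated.
B --> C determines the non-prime attribute {C} from a non-superkey — 3NF is violated.
{B} is a proper subset of the key {A, B}, and {B}⁺ contains the non-prime attributes {C, D} — a partial dependency, so 2NF is violated.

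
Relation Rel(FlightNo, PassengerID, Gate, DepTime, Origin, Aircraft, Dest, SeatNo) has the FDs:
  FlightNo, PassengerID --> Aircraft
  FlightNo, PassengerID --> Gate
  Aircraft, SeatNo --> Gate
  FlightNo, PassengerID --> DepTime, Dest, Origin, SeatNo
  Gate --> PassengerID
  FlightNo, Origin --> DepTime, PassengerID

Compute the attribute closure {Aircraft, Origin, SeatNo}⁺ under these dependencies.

{Aircraft, Gate, Origin, PassengerID, SeatNo}

Start with {Aircraft, Origin, SeatNo}.
Aircraft, SeatNo --> Gate applies; add {Gate} → now {Aircraft, Gate, Origin, SeatNo}.
Gate --> PassengerID applies; add {PassengerID} → now {Aircraft, Gate, Origin, PassengerID, SeatNo}.
No further FD applies.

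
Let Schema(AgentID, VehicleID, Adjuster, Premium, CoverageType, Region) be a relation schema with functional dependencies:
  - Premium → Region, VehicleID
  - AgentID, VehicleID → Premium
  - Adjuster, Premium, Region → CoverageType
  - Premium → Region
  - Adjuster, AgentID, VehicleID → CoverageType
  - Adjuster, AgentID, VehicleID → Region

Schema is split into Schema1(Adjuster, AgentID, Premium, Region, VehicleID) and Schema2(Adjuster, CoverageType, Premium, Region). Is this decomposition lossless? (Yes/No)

Yes

The shared attributes are {Adjuster, Premium, Region} and {Adjuster, Premium, Region}⁺ = {Adjuster, CoverageType, Premium, Region, VehicleID}.
Since Schema2 ⊆ {Adjuster, CoverageType, Premium, Region, VehicleID}, the intersection is a superkey of Schema2; the decomposition is lossless.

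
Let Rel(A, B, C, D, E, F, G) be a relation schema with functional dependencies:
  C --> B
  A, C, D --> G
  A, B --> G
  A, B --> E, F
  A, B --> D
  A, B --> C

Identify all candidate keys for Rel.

{A, B}, {A, C}

Attributes never on any right-hand side: {A} — every candidate key must contain it.
{A, B}⁺ = {A, B, C, D, E, F, G}, which is every attribute, so {A, B} is a candidate key.
{A, C}⁺ = {A, B, C, D, E, F, G}, which is every attribute, so {A, C} is a candidate key.
No proper subset of any of these is a key, and no other minimal superkey exists.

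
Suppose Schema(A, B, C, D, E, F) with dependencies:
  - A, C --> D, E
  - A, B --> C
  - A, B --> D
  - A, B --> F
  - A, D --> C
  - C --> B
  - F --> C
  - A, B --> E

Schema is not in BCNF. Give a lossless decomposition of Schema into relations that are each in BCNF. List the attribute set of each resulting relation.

{A, D, E, F}; {B, C}; {C, F}

Candidate keys of the original relation: {A, B}, {A, C}, {A, D}, {A, F}.
Within {A, B, C, D, E, F}: {C}⁺ ∩ {A, B, C, D, E, F} = {B, C}, not the whole set, so C --> B violates BCNF; decompose into {B, C} and {A, C, D, E, F}.
{B, C} is in BCNF.
Within {A, C, D, E, F}: {F}⁺ ∩ {A, C, D, E, F} = {C, F}, not the whole set, so F --> C violates BCNF; decompose into {C, F} and {A, D, E, F}.
{C, F} is in BCNF.
{A, D, E, F} is in BCNF.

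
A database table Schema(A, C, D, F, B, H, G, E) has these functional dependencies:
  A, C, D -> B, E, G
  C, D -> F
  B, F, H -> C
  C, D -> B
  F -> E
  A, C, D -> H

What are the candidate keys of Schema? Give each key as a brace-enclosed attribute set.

{A, B, D, F, H}, {A, C, D}

Attributes never on any right-hand side: {A, D} — every candidate key must contain all of them.
Closure of {A, C, D} is {A, B, C, D, E, F, G, H}, the whole schema; {A, C, D} is a candidate key.
Closure of {A, B, D, F, H} is {A, B, C, D, E, F, G, H}, the whole schema; {A, B, D, F, H} is a candidate key.
No proper subset of any of these is a key, and no other minimal superkey exists.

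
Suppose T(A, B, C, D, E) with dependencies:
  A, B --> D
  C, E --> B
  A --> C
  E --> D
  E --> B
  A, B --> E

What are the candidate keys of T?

{A} never appears on the right of any FD, so every key must include it.
{A, B} is a candidate key since {A, B}⁺ = {A, B, C, D, E} covers every attribute.
{A, E} is a candidate key since {A, E}⁺ = {A, B, C, D, E} covers every attribute.
Any other superkey properly contains one of these, so there are no further candidate keys.

{A, B}, {A, E}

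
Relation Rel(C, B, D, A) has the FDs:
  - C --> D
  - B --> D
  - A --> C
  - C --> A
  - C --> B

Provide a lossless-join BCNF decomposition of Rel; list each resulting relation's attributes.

Candidate keys of the original relation: {A}, {C}.
{A, B, C, D}: {B} determines {B, D} here but is not a superkey — split on B --> D, giving {B, D} and {A, B, C}.
{B, D}: every determinant is a superkey — BCNF.
{A, B, C}: every determinant is a superkey — BCNF.

{A, B, C}; {B, D}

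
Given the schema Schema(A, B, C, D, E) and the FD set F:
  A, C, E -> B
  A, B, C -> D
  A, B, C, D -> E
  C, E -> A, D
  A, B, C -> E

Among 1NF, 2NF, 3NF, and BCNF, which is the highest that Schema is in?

Candidate keys: {A, B, C}, {C, E}. Prime attributes: {A, B, C, E}.
The left-hand side of every FD is a superkey, so BCNF is satisfied.

BCNF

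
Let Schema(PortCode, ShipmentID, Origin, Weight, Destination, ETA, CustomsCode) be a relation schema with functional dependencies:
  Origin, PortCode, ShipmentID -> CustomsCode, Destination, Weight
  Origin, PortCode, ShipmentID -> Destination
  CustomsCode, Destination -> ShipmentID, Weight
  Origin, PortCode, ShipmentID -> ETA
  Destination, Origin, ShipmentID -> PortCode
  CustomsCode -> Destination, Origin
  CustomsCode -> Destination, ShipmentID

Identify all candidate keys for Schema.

{CustomsCode}, {Destination, Origin, ShipmentID}, {Origin, PortCode, ShipmentID}

{CustomsCode} is a candidate key since {CustomsCode}⁺ = {CustomsCode, Destination, ETA, Origin, PortCode, ShipmentID, Weight} covers every attribute.
{Destination, Origin, ShipmentID} is a candidate key since {Destination, Origin, ShipmentID}⁺ = {CustomsCode, Destination, ETA, Origin, PortCode, ShipmentID, Weight} covers every attribute.
{Origin, PortCode, ShipmentID} is a candidate key since {Origin, PortCode, ShipmentID}⁺ = {CustomsCode, Destination, ETA, Origin, PortCode, ShipmentID, Weight} covers every attribute.
Any other superkey properly contains one of these, so there are no further candidate keys.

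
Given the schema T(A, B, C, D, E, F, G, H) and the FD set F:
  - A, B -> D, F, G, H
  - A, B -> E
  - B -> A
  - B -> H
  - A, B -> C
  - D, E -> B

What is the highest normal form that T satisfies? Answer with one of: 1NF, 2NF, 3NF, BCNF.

BCNF

Candidate keys: {B}, {D, E}. Prime attributes: {B, D, E}.
Each dependency's left side is a superkey — BCNF holds.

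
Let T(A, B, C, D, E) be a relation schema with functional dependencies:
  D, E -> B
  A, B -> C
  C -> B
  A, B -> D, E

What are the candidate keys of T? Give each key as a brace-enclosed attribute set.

{A, B}, {A, C}, {A, D, E}

Attributes never on any right-hand side: {A} — every candidate key must contain it.
{A, B}⁺ = {A, B, C, D, E}, which is every attribute, so {A, B} is a candidate key.
{A, C}⁺ = {A, B, C, D, E}, which is every attribute, so {A, C} is a candidate key.
{A, D, E}⁺ = {A, B, C, D, E}, which is every attribute, so {A, D, E} is a candidate key.
Any other superkey properly contains one of these, so there are no further candidate keys.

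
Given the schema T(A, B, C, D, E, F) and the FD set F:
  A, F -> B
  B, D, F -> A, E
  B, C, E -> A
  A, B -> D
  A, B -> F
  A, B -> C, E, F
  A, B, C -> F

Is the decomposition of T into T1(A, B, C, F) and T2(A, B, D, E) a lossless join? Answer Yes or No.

Common attributes: {A, B}; their closure is {A, B, C, D, E, F}.
T1 is contained in that closure, so T1 ∩ T2 -> T1 holds and the join is lossless.

Yes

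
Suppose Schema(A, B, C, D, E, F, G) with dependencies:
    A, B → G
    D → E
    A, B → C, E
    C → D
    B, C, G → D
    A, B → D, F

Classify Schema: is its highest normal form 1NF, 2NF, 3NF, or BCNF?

Candidate key: {A, B}. Prime attributes: {A, B}.
D → E breaks BCNF: {D}⁺ = {D, E}, so {D} is not a superkey.
D → E determines the non-prime attribute {E} from a non-superkey — 3NF is violated.
No proper subset of a key has a non-prime attribute in its closure, so there is no partial dependency; 2NF holds.

2NF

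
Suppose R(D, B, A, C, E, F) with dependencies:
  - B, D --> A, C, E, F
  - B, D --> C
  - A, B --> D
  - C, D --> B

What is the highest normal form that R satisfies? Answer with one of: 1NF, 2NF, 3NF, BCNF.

BCNF

Candidate keys: {A, B}, {B, D}, {C, D}. Prime attributes: {A, B, C, D}.
The left-hand side of every FD is a superkey, so BCNF is satisfied.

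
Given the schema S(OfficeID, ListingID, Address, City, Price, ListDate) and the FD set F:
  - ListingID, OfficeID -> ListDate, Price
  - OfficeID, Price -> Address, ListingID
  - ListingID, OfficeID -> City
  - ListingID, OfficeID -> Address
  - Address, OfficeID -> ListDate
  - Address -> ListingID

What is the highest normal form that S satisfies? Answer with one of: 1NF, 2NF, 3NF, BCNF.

3NF

Candidate keys: {Address, OfficeID}, {ListingID, OfficeID}, {OfficeID, Price}. Prime attributes: {Address, ListingID, OfficeID, Price}.
For Address -> ListingID we have {Address}⁺ = {Address, ListingID}; {Address} is not a superkey, so BCNF fails.
But every attribute on its right side ({ListingID}) is prime, and the same holds for every other non-superkey FD, so 3NF still holds.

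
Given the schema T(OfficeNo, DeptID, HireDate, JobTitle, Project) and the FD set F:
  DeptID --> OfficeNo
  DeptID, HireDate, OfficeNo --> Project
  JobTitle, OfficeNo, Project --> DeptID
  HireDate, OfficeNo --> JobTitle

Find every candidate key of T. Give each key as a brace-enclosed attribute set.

{DeptID, HireDate}, {HireDate, OfficeNo, Project}

Attributes never on any right-hand side: {HireDate} — every candidate key must contain it.
{DeptID, HireDate}⁺ = {DeptID, HireDate, JobTitle, OfficeNo, Project}, which is every attribute, so {DeptID, HireDate} is a candidate key.
{HireDate, OfficeNo, Project}⁺ = {DeptID, HireDate, JobTitle, OfficeNo, Project}, which is every attribute, so {HireDate, OfficeNo, Project} is a candidate key.
Any other superkey properly contains one of these, so there are no further candidate keys.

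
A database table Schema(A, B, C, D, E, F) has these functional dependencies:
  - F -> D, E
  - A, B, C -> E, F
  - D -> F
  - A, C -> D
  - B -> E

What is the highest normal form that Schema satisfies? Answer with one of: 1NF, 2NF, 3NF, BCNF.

1NF

Candidate key: {A, B, C}. Prime attributes: {A, B, C}.
F -> D, E breaks BCNF: {F}⁺ = {D, E, F}, so {F} is not a superkey.
Because {D, E} are non-prime and the left side of F -> D, E is not a superkey, the relation is not in 3NF.
The proper key subset {B} of {A, B, C} determines non-prime {E}, so the relation is not even in 2NF.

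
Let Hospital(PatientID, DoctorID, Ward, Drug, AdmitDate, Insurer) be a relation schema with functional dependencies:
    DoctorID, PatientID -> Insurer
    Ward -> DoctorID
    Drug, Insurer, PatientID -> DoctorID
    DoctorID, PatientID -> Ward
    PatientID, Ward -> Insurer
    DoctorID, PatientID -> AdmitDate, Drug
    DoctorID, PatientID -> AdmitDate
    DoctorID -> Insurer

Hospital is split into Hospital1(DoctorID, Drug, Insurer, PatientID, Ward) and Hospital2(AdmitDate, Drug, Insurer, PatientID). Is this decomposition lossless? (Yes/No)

Yes

The shared attributes are {Drug, Insurer, PatientID} and {Drug, Insurer, PatientID}⁺ = {AdmitDate, DoctorID, Drug, Insurer, PatientID, Ward}.
Hospital1 is contained in that closure, so Hospital1 ∩ Hospital2 -> Hospital1 holds and the join is lossless.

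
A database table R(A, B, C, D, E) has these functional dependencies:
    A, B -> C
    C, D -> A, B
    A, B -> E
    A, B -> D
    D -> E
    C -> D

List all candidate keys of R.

{A, B}, {C}

{C}⁺ = {A, B, C, D, E}, which is every attribute, so {C} is a candidate key.
{A, B}⁺ = {A, B, C, D, E}, which is every attribute, so {A, B} is a candidate key.
Any other superkey properly contains one of these, so there are no further candidate keys.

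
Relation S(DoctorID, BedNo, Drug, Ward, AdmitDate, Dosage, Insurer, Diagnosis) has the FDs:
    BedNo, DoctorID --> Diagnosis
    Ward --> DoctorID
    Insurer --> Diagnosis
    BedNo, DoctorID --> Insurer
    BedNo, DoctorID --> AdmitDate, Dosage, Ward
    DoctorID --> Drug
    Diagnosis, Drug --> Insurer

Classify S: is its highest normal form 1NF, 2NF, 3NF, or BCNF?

Candidate keys: {BedNo, DoctorID}, {BedNo, Ward}. Prime attributes: {BedNo, DoctorID, Ward}.
For Ward --> DoctorID we have {Ward}⁺ = {DoctorID, Drug, Ward}; {Ward} is not a superkey, so BCNF fails.
Because {Diagnosis} is non-prime and the left side of Insurer --> Diagnosis is not a superkey, the relation is not in 3NF.
{DoctorID} is a proper subset of the key {BedNo, DoctorID}, and {DoctorID}⁺ contains the non-prime attribute {Drug} — a partial dependency, so 2NF is violated.

1NF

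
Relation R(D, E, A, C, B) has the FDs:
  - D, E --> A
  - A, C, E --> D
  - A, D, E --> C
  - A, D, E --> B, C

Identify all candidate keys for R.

{A, C, E}, {D, E}

No FD produces {E}, so it must be in every candidate key.
{D, E}⁺ = {A, B, C, D, E} — all of the relation — so {D, E} is a candidate key.
{A, C, E}⁺ = {A, B, C, D, E} — all of the relation — so {A, C, E} is a candidate key.
Any other superkey properly contains one of these, so there are no further candidate keys.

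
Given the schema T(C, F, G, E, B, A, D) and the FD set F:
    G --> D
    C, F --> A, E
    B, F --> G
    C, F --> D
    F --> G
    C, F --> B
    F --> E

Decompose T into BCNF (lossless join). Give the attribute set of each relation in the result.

{A, B, C, F}; {D, G}; {E, F, G}

Candidate key of the original relation: {C, F}.
{A, B, C, D, E, F, G}: {G} determines {D, G} here but is not a superkey — split on G --> D, giving {D, G} and {A, B, C, E, F, G}.
{D, G} is in BCNF.
{A, B, C, E, F, G}: {B, F} determines {B, E, F, G} here but is not a superkey — split on B, F --> E, G, giving {B, E, F, G} and {A, B, C, F}.
{B, E, F, G}: {F} determines {E, F, G} here but is not a superkey — split on F --> E, G, giving {E, F, G} and {B, F}.
{E, F, G} is in BCNF.
{B, F} is in BCNF.
{A, B, C, F} is in BCNF.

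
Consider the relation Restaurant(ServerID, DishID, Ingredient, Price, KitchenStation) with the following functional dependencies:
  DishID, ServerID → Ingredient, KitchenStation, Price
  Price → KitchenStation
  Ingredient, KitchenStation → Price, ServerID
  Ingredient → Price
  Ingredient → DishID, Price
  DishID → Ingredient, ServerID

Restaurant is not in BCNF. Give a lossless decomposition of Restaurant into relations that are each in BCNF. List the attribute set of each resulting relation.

{DishID, Ingredient, Price, ServerID}; {KitchenStation, Price}

Candidate keys of the original relation: {DishID}, {Ingredient}.
Within {DishID, Ingredient, KitchenStation, Price, ServerID}: {Price}⁺ ∩ {DishID, Ingredient, KitchenStation, Price, ServerID} = {KitchenStation, Price}, not the whole set, so Price → KitchenStation violates BCNF; decompose into {KitchenStation, Price} and {DishID, Ingredient, Price, ServerID}.
{KitchenStation, Price} has no BCNF violation.
{DishID, Ingredient, Price, ServerID} has no BCNF violation.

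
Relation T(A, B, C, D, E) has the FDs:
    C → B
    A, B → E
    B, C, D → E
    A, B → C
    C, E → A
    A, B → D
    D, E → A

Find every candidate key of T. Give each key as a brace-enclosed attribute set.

{A, B}, {A, C}, {B, D, E}, {C, D}, {C, E}

{A, B}⁺ = {A, B, C, D, E} — all of the relation — so {A, B} is a candidate key.
{A, C}⁺ = {A, B, C, D, E} — all of the relation — so {A, C} is a candidate key.
{C, D}⁺ = {A, B, C, D, E} — all of the relation — so {C, D} is a candidate key.
{C, E}⁺ = {A, B, C, D, E} — all of the relation — so {C, E} is a candidate key.
{B, D, E}⁺ = {A, B, C, D, E} — all of the relation — so {B, D, E} is a candidate key.
These are minimal and exhaustive — every other superkey contains one of them.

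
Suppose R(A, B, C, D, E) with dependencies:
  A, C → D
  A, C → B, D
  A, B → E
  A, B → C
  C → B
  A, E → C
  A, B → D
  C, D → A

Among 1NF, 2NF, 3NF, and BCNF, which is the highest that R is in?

3NF

Candidate keys: {A, B}, {A, C}, {A, E}, {C, D}. Prime attributes: {A, B, C, D, E}.
For C → B we have {C}⁺ = {B, C}; {C} is not a superkey, so BCNF fails.
Its right-hand attributes {B} are all prime, as are those of every other non-superkey FD — the relation is in 3NF.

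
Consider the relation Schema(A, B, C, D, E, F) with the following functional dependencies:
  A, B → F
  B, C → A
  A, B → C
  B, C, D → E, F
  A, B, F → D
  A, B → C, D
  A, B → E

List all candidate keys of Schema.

Attributes never on any right-hand side: {B} — every candidate key must contain it.
{A, B}⁺ = {A, B, C, D, E, F}, which is every attribute, so {A, B} is a candidate key.
{B, C}⁺ = {A, B, C, D, E, F}, which is every attribute, so {B, C} is a candidate key.
Any other superkey properly contains one of these, so there are no further candidate keys.

{A, B}, {B, C}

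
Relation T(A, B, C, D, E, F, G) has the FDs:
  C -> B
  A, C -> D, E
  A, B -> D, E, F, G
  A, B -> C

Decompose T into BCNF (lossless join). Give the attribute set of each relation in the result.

{A, C, D, E, F, G}; {B, C}

Candidate keys of the original relation: {A, B}, {A, C}.
Within {A, B, C, D, E, F, G}: {C}⁺ ∩ {A, B, C, D, E, F, G} = {B, C}, not the whole set, so C -> B violates BCNF; decompose into {B, C} and {A, C, D, E, F, G}.
{B, C}: every determinant is a superkey — BCNF.
{A, C, D, E, F, G}: every determinant is a superkey — BCNF.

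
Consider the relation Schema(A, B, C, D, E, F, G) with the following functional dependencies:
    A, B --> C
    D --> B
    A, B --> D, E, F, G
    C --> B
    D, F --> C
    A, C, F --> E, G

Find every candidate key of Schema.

{A, B}, {A, C}, {A, D}

Attributes never on any right-hand side: {A} — every candidate key must contain it.
{A, B}⁺ = {A, B, C, D, E, F, G}, which is every attribute, so {A, B} is a candidate key.
{A, C}⁺ = {A, B, C, D, E, F, G}, which is every attribute, so {A, C} is a candidate key.
{A, D}⁺ = {A, B, C, D, E, F, G}, which is every attribute, so {A, D} is a candidate key.
Any other superkey properly contains one of these, so there are no further candidate keys.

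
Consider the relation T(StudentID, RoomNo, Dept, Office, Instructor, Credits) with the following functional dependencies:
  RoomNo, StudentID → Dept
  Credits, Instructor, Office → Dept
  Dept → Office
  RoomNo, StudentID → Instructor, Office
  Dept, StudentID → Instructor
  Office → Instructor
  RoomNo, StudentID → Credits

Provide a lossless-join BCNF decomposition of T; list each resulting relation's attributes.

Candidate key of the original relation: {RoomNo, StudentID}.
{Credits, Dept, Instructor, Office, RoomNo, StudentID}: {Credits, Instructor, Office} determines {Credits, Dept, Instructor, Office} here but is not a superkey — split on Credits, Instructor, Office → Dept, giving {Credits, Dept, Instructor, Office} and {Credits, Instructor, Office, RoomNo, StudentID}.
{Credits, Dept, Instructor, Office}: {Dept} determines {Dept, Instructor, Office} here but is not a superkey — split on Dept → Instructor, Office, giving {Dept, Instructor, Office} and {Credits, Dept}.
{Dept, Instructor, Office}: {Office} determines {Instructor, Office} here but is not a superkey — split on Office → Instructor, giving {Instructor, Office} and {Dept, Office}.
{Instructor, Office} is in BCNF.
{Dept, Office} is in BCNF.
{Credits, Dept} is in BCNF.
{Credits, Instructor, Office, RoomNo, StudentID}: {Office} determines {Instructor, Office} here but is not a superkey — split on Office → Instructor, giving {Instructor, Office} and {Credits, Office, RoomNo, StudentID}.
{Instructor, Office} is in BCNF.
{Credits, Office, RoomNo, StudentID} is in BCNF.

{Credits, Dept}; {Credits, Office, RoomNo, StudentID}; {Dept, Office}; {Instructor, Office}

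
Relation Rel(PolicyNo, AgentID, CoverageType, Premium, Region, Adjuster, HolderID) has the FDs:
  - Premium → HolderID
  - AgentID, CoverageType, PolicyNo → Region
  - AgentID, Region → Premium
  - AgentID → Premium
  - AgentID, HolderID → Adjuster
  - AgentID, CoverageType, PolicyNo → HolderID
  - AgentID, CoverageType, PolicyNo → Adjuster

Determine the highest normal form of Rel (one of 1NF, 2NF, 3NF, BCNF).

1NF

Candidate key: {AgentID, CoverageType, PolicyNo}. Prime attributes: {AgentID, CoverageType, PolicyNo}.
Premium → HolderID breaks BCNF: {Premium}⁺ = {HolderID, Premium}, so {Premium} is not a superkey.
Premium → HolderID has non-prime {HolderID} on the right and a non-superkey on the left, so 3NF fails.
The proper key subset {AgentID} of {AgentID, CoverageType, PolicyNo} determines non-prime {Adjuster, HolderID, Premium}, so the relation is not even in 2NF.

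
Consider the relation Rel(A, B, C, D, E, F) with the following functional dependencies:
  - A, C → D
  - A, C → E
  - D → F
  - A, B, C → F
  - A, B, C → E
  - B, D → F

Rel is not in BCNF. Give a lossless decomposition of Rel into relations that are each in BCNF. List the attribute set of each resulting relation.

{A, B, C}; {A, C, D, E}; {D, F}

Candidate key of the original relation: {A, B, C}.
{A, B, C, D, E, F}: {A, C} determines {A, C, D, E, F} here but is not a superkey — split on A, C → D, E, F, giving {A, C, D, E, F} and {A, B, C}.
{A, C, D, E, F}: {D} determines {D, F} here but is not a superkey — split on D → F, giving {D, F} and {A, C, D, E}.
{D, F}: every determinant is a superkey — BCNF.
{A, C, D, E}: every determinant is a superkey — BCNF.
{A, B, C}: every determinant is a superkey — BCNF.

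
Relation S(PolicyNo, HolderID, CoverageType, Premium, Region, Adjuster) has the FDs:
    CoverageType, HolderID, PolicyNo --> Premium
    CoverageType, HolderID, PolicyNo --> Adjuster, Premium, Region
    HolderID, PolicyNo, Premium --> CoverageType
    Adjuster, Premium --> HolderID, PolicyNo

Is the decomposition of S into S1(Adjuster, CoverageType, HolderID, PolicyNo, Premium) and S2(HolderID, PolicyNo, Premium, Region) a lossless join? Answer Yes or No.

Yes

S1 ∩ S2 = {HolderID, PolicyNo, Premium}; its closure under F is {Adjuster, CoverageType, HolderID, PolicyNo, Premium, Region}.
This includes all of S1, so the common attributes are a superkey of S1 — the join is lossless.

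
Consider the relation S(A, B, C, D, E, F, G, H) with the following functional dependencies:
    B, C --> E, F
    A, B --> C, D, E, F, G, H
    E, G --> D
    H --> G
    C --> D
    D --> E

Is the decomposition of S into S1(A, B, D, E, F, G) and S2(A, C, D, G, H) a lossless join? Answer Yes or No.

The shared attributes are {A, D, G} and {A, D, G}⁺ = {A, D, E, G}.
The closure covers neither S1 nor S2 entirely; the join is not lossless.

No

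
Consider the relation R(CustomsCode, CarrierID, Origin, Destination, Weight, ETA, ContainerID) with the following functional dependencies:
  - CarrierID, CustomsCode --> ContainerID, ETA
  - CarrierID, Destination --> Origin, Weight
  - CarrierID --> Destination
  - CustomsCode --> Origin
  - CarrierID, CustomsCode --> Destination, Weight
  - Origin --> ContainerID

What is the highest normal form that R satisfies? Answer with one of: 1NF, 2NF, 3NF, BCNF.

1NF

Candidate key: {CarrierID, CustomsCode}. Prime attributes: {CarrierID, CustomsCode}.
CarrierID, Destination --> Origin, Weight breaks BCNF: {CarrierID, Destination}⁺ = {CarrierID, ContainerID, Destination, Origin, Weight}, so {CarrierID, Destination} is not a superkey.
Because {Origin, Weight} are non-prime and the left side of CarrierID, Destination --> Origin, Weight is not a superkey, the relation is not in 3NF.
{CarrierID} is a proper subset of the key {CarrierID, CustomsCode}, and {CarrierID}⁺ contains the non-prime attributes {ContainerID, Destination, Origin, Weight} — a partial dependency, so 2NF is violated.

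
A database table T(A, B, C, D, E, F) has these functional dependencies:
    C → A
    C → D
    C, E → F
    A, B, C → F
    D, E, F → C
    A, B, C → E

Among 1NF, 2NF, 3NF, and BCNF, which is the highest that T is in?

1NF

Candidate keys: {B, C}, {B, D, E, F}. Prime attributes: {B, C, D, E, F}.
For C → A we have {C}⁺ = {A, C, D}; {C} is not a superkey, so BCNF fails.
C → A has non-prime {A} on the right and a non-superkey on the left, so 3NF fails.
{C} is a proper subset of the key {B, C}, and {C}⁺ contains the non-prime attribute {A} — a partial dependency, so 2NF is violated.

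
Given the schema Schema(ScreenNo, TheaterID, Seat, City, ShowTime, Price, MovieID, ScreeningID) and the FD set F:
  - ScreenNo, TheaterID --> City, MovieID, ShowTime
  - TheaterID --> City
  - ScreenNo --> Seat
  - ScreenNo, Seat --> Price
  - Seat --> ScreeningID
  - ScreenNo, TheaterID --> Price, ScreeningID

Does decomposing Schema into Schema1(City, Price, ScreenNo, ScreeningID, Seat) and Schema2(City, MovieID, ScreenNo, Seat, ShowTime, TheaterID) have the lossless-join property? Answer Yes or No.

Yes

The shared attributes are {City, ScreenNo, Seat} and {City, ScreenNo, Seat}⁺ = {City, Price, ScreenNo, ScreeningID, Seat}.
This includes all of Schema1, so the common attributes are a superkey of Schema1 — the join is lossless.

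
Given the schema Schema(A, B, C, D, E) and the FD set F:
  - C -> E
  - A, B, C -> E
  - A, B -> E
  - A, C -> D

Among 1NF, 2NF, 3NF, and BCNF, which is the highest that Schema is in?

1NF

Candidate key: {A, B, C}. Prime attributes: {A, B, C}.
For C -> E we have {C}⁺ = {C, E}; {C} is not a superkey, so BCNF fails.
C -> E determines the non-prime attribute {E} from a non-superkey — 3NF is violated.
The proper key subset {C} of {A, B, C} determines non-prime {E}, so the relation is not even in 2NF.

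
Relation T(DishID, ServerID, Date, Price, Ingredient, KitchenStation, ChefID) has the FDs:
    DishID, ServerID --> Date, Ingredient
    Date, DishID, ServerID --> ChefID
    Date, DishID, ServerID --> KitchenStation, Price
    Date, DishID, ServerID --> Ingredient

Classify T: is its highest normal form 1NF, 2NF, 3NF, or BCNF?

BCNF

Candidate key: {DishID, ServerID}. Prime attributes: {DishID, ServerID}.
The left-hand side of every FD is a superkey, so BCNF is satisfied.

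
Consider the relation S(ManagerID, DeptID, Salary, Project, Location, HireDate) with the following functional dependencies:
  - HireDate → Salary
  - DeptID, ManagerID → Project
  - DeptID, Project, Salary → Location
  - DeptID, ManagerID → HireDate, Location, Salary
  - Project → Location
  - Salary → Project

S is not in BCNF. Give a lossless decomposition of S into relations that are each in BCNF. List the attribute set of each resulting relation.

{DeptID, HireDate, ManagerID}; {HireDate, Salary}; {Location, Project}; {Project, Salary}

Candidate key of the original relation: {DeptID, ManagerID}.
{DeptID, HireDate, Location, ManagerID, Project, Salary}: {HireDate} determines {HireDate, Location, Project, Salary} here but is not a superkey — split on HireDate → Location, Project, Salary, giving {HireDate, Location, Project, Salary} and {DeptID, HireDate, ManagerID}.
{HireDate, Location, Project, Salary}: {Project} determines {Location, Project} here but is not a superkey — split on Project → Location, giving {Location, Project} and {HireDate, Project, Salary}.
{Location, Project}: every determinant is a superkey — BCNF.
{HireDate, Project, Salary}: {Salary} determines {Project, Salary} here but is not a superkey — split on Salary → Project, giving {Project, Salary} and {HireDate, Salary}.
{Project, Salary}: every determinant is a superkey — BCNF.
{HireDate, Salary}: every determinant is a superkey — BCNF.
{DeptID, HireDate, ManagerID}: every determinant is a superkey — BCNF.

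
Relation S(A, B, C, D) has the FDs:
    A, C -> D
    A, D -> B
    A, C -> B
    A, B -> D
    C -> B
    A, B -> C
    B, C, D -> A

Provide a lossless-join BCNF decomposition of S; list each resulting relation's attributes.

{A, C, D}; {B, C}

Candidate keys of the original relation: {A, B}, {A, C}, {A, D}, {C, D}.
In {A, B, C, D}, {C} is not a superkey ({C}⁺ restricted to this set is {B, C}), so split on C -> B into {B, C} and {A, C, D}.
{B, C} has no BCNF violation.
{A, C, D} has no BCNF violation.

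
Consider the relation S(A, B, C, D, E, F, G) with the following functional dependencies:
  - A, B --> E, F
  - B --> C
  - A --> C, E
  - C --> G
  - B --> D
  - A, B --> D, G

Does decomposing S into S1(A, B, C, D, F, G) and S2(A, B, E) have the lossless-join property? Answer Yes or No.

Yes

The shared attributes are {A, B} and {A, B}⁺ = {A, B, C, D, E, F, G}.
S1 is contained in that closure, so S1 ∩ S2 --> S1 holds and the join is lossless.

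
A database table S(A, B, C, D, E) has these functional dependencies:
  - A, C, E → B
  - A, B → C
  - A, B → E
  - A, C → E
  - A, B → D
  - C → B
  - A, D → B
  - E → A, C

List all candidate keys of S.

{E}⁺ = {A, B, C, D, E}, which is every attribute, so {E} is a candidate key.
{A, B}⁺ = {A, B, C, D, E}, which is every attribute, so {A, B} is a candidate key.
{A, C}⁺ = {A, B, C, D, E}, which is every attribute, so {A, C} is a candidate key.
{A, D}⁺ = {A, B, C, D, E}, which is every attribute, so {A, D} is a candidate key.
No proper subset of any of these is a key, and no other minimal superkey exists.

{A, B}, {A, C}, {A, D}, {E}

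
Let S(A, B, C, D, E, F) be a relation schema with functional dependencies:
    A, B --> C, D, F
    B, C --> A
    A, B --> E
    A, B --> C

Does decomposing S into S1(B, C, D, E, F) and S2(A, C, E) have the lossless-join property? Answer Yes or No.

No

Common attributes: {C, E}; their closure is {C, E}.
Neither S1 nor S2 is contained in that closure, so the decomposition is lossy.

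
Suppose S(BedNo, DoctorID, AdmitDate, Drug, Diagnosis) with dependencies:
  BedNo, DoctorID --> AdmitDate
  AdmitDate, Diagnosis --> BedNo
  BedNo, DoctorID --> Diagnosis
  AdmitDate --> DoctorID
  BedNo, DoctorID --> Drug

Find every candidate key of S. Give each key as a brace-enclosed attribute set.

{AdmitDate, BedNo}, {AdmitDate, Diagnosis}, {BedNo, DoctorID}

{AdmitDate, BedNo}⁺ = {AdmitDate, BedNo, Diagnosis, DoctorID, Drug}, which is every attribute, so {AdmitDate, BedNo} is a candidate key.
{AdmitDate, Diagnosis}⁺ = {AdmitDate, BedNo, Diagnosis, DoctorID, Drug}, which is every attribute, so {AdmitDate, Diagnosis} is a candidate key.
{BedNo, DoctorID}⁺ = {AdmitDate, BedNo, Diagnosis, DoctorID, Drug}, which is every attribute, so {BedNo, DoctorID} is a candidate key.
Any other superkey properly contains one of these, so there are no further candidate keys.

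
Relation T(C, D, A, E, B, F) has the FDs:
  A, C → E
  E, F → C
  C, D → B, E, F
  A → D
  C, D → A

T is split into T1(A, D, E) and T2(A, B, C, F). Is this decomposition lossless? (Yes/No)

No

The shared attributes are {A} and {A}⁺ = {A, D}.
The closure covers neither T1 nor T2 entirely; the join is not lossless.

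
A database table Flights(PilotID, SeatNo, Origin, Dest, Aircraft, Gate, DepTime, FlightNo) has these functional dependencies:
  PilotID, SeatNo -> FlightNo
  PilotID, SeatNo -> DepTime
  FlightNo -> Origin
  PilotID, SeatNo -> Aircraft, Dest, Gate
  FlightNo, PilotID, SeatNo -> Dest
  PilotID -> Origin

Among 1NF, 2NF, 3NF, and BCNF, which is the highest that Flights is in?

Candidate key: {PilotID, SeatNo}. Prime attributes: {PilotID, SeatNo}.
FlightNo -> Origin breaks BCNF: {FlightNo}⁺ = {FlightNo, Origin}, so {FlightNo} is not a superkey.
Because {Origin} is non-prime and the left side of FlightNo -> Origin is not a superkey, the relation is not in 3NF.
{PilotID} is a proper subset of the key {PilotID, SeatNo}, and {PilotID}⁺ contains the non-prime attribute {Origin} — a partial dependency, so 2NF is violated.

1NF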